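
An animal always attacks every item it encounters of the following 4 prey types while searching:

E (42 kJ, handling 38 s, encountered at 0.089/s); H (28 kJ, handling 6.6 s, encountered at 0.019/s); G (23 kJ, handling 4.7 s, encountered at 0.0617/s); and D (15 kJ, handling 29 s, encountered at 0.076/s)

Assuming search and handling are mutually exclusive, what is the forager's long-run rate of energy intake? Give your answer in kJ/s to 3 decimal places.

0.975 kJ/s

R = (0.089×42 + 0.019×28 + 0.0617×23 + 0.076×15) / (1 + 0.089×38 + 0.019×6.6 + 0.0617×4.7 + 0.076×29) = 6.829/7.001 = 0.9754 kJ/s.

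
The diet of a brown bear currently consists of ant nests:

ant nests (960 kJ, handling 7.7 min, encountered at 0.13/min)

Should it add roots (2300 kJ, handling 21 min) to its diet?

Current rate: (0.13×960)/(1 + 0.13×7.7) = 62.37 kJ/min.
roots: E/h = 2300/21 = 109.5 kJ/min.
109.5 > 62.37, so adding roots raises the average — include it.

Yes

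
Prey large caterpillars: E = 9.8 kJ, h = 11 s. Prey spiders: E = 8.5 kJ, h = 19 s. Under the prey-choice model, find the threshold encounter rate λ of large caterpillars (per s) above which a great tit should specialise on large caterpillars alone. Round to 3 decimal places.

0.092 per s

The zero-one rule: include spiders iff E₂/h₂ > λE₁/(1+λh₁). Equality gives the switch point.
λE₁h₂ = E₂ + λE₂h₁ ⇒ λ = E₂/(E₁h₂ − E₂h₁) = 8.5/(186.2 − 93.5) = 0.09169 per s.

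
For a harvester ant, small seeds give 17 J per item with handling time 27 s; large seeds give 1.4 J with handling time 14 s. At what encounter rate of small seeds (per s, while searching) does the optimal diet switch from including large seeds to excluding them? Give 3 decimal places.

At the threshold, the rate on small seeds alone equals the profitability of large seeds: λ·17/(1 + λ·27) = 1.4/14 = 0.1.
Rearranging, λ(17 − 0.1×27) = 0.1, so λ = 0.1/14.3 = 0.006993 per s.

0.007 per s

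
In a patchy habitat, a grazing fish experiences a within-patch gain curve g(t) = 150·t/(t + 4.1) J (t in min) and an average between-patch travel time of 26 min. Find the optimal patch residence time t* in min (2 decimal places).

Optimal t* satisfies g'(t*) = g(t*)/(T + t*).
g'(t) = 150·4.1/(t + 4.1)². Setting 150·4.1/(t+4.1)² = 150t/[(t+4.1)(26+t)] gives 4.1(26+t) = t(t+4.1), so t² = 4.1×26 = 106.6.
t* = √106.6 = 10.32 min.

10.32 min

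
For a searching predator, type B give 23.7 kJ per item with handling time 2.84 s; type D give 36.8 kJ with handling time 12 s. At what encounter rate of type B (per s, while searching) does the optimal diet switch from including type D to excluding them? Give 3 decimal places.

0.205 per s

At the threshold, the rate on type B alone equals the profitability of type D: λ·23.7/(1 + λ·2.84) = 36.8/12 = 3.067.
Rearranging, λ(23.7 − 3.067×2.84) = 3.067, so λ = 3.067/14.99 = 0.2046 per s.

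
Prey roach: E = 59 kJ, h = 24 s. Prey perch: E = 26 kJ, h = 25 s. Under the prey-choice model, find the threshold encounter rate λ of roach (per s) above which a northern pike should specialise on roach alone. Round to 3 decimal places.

At the threshold, the rate on roach alone equals the profitability of perch: λ·59/(1 + λ·24) = 26/25 = 1.04.
Rearranging, λ(59 − 1.04×24) = 1.04, so λ = 1.04/34.04 = 0.03055 per s.

0.031 per s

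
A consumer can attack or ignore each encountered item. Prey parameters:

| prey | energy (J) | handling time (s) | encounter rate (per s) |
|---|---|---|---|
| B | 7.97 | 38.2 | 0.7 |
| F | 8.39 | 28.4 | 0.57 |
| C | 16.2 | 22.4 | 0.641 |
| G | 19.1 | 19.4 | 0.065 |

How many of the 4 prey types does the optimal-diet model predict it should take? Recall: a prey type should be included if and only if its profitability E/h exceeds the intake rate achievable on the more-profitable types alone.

2

Rank by E/h (J/s): G 0.985, C 0.723, F 0.295, B 0.209. Include each in turn until the next type's E/h falls below the running intake rate.
Rate on top 1: 0.5491. C: 0.723 > 0.5491 → include.
Rate on top 2: 0.6995. F: 0.295 < 0.6995 → exclude; stop.
Optimal diet: G, C — 2 of 4 types.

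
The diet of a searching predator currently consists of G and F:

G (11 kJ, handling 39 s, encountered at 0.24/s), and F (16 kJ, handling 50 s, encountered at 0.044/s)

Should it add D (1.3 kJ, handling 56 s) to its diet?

Current rate: (0.24×11 + 0.044×16)/(1 + 0.24×39 + 0.044×50) = 0.2662 kJ/s.
Profitability of D: 1.3/56 = 0.02321 kJ/s.
0.02321 < 0.2662, so adding D would lower the average — exclude it.

No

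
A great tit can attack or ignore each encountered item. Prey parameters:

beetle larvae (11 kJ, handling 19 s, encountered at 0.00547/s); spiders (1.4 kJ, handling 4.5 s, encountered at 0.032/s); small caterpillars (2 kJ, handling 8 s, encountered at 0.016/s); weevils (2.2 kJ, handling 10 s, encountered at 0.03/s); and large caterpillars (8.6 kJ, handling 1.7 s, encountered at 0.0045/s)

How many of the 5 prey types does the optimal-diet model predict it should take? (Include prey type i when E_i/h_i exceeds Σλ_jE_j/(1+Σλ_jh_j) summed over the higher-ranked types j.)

5

E/h in descending order: large caterpillars 5.06, beetle larvae 0.579, spiders 0.311, small caterpillars 0.25, weevils 0.22 kJ/s. The optimal diet is the largest prefix of this list for which every included type satisfies E_i/h_i > R on the types above it.
Rate on top 1: 0.03841. beetle larvae: 0.579 > 0.03841 → include.
Rate on top 2: 0.08895. spiders: 0.311 > 0.08895 → include.
Rate on top 3: 0.1144. small caterpillars: 0.25 > 0.1144 → include.
Rate on top 4: 0.127. weevils: 0.22 > 0.127 → include.
Optimal diet: large caterpillars, beetle larvae, spiders, small caterpillars, weevils — 5 of 5 types.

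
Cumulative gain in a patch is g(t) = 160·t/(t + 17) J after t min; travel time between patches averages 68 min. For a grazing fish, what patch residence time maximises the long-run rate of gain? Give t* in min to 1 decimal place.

Maximise g(t)/(T+t): set derivative to zero → g'(t)(T+t) = g(t).
g'(t) = 160·17/(t + 17)². Setting 160·17/(t+17)² = 160t/[(t+17)(68+t)] gives 17(68+t) = t(t+17), so t² = 17×68 = 1156.
t* = √1156 = 34 min.

34.0 min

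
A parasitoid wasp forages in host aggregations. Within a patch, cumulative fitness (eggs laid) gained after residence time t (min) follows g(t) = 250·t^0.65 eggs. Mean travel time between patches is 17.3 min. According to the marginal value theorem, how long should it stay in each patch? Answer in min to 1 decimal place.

32.1 min

Maximise g(t)/(T+t): set derivative to zero → g'(t)(T+t) = g(t).
g'(t) = 0.65·250·t^-0.35. Setting 0.65·250·t^-0.35 = 250·t^0.65/(17.3+t) gives 0.65(17.3+t) = t, so 0.35·t = 0.65×17.3.
t* = 0.65×17.3/0.35 = 32.13 min.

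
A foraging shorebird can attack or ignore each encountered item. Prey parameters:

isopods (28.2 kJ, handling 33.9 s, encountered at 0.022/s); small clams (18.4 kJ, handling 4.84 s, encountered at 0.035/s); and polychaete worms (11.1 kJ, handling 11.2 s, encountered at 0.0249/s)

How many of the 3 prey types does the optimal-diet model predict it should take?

3

Profitabilities (E/h, kJ/s): small clams 3.8, polychaete worms 0.991, isopods 0.832. Add prey in this order while the next type's profitability exceeds the intake rate on those already taken.
Rate on top 1: 0.5507. polychaete worms: 0.991 > 0.5507 → include.
Rate on top 2: 0.6355. isopods: 0.832 > 0.6355 → include.
Optimal diet: small clams, polychaete worms, isopods — 3 of 3 types.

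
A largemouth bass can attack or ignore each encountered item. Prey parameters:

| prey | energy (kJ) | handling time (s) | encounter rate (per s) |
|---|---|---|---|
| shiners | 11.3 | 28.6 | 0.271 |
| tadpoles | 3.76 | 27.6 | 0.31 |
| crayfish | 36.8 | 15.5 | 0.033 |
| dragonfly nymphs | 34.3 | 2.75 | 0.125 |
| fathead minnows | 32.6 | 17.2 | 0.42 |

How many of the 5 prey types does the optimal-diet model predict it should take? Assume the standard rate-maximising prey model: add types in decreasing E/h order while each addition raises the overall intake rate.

E/h in descending order: dragonfly nymphs 12.5, crayfish 2.37, fathead minnows 1.9, shiners 0.395, tadpoles 0.136 kJ/s. The optimal diet is the largest prefix of this list for which every included type satisfies E_i/h_i > R on the types above it.
Rate on top 1: 3.191. crayfish: 2.37 < 3.191 → exclude; stop.
Optimal diet: dragonfly nymphs — 1 of 5 types.

1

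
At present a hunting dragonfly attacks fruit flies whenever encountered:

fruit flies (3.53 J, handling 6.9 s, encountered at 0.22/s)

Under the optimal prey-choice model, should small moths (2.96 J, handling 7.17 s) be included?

On fruit flies alone, R = ΣλE/(1+Σλh) = 0.7766/2.518 = 0.3084 J/s.
Profitability of small moths: 2.96/7.17 = 0.4128 J/s.
Since 0.4128 > R, including small moths increases the long-run rate.

Yes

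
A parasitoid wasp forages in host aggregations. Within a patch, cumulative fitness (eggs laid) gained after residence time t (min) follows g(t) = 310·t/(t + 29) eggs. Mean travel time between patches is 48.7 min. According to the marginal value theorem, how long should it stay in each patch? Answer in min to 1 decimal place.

37.6 min

Optimal t* satisfies g'(t*) = g(t*)/(T + t*).
g'(t) = 310·29/(t + 29)². Setting 310·29/(t+29)² = 310t/[(t+29)(48.7+t)] gives 29(48.7+t) = t(t+29), so t² = 29×48.7 = 1412.
t* = √1412 = 37.58 min.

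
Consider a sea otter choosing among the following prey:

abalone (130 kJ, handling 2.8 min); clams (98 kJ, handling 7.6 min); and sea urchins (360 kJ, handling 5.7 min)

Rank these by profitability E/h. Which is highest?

In descending order of E/h:
sea urchins: 360/5.7 = 63.2 kJ/min
abalone: 130/2.8 = 46.4 kJ/min
clams: 98/7.6 = 12.9 kJ/min

sea urchins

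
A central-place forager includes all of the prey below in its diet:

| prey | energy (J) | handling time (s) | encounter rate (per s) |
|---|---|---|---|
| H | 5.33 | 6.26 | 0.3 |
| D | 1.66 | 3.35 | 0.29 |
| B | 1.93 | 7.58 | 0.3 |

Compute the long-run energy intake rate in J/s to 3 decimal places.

0.434 J/s

Energy encountered per unit search time: 0.3×5.33 + 0.29×1.66 + 0.3×1.93 = 2.659 J/s.
Handling time per unit search time: 0.3×6.26 + 0.29×3.35 + 0.3×7.58 = 5.123.
Rate = 2.659/(1 + 5.123) = 0.4343 J/s.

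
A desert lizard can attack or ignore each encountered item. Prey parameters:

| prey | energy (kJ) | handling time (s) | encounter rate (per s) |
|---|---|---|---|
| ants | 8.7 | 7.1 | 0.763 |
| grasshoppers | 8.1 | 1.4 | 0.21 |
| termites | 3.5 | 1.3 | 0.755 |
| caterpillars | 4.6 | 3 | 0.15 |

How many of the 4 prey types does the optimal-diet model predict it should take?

2

Profitabilities (E/h, kJ/s): grasshoppers 5.79, termites 2.69, caterpillars 1.53, ants 1.23. Add prey in this order while the next type's profitability exceeds the intake rate on those already taken.
Rate on top 1: 1.315. termites: 2.69 > 1.315 → include.
Rate on top 2: 1.909. caterpillars: 1.53 < 1.909 → exclude; stop.
Optimal diet: grasshoppers, termites — 2 of 4 types.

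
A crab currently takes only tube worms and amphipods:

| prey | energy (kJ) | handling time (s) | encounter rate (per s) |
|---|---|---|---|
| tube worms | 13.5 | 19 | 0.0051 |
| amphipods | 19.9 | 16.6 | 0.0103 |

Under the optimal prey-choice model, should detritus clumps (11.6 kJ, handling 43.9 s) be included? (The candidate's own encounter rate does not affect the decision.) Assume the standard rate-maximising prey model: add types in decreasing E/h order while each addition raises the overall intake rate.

Yes

Intake rate on the current diet: R = (0.0051×13.5 + 0.0103×19.9) / (1 + 0.0051×19 + 0.0103×16.6) = 0.2738/1.268 = 0.216 kJ/s.
Profitability of detritus clumps: 11.6/43.9 = 0.2642 kJ/s.
0.2642 > 0.216, so adding detritus clumps raises the average — include it.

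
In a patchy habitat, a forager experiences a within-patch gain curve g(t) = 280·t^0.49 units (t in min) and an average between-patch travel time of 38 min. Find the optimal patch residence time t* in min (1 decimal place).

36.5 min

Optimal t* satisfies g'(t*) = g(t*)/(T + t*).
g'(t) = 0.49·280·t^-0.51. Setting 0.49·280·t^-0.51 = 280·t^0.49/(38+t) gives 0.49(38+t) = t, so 0.51·t = 0.49×38.
t* = 0.49×38/0.51 = 36.51 min.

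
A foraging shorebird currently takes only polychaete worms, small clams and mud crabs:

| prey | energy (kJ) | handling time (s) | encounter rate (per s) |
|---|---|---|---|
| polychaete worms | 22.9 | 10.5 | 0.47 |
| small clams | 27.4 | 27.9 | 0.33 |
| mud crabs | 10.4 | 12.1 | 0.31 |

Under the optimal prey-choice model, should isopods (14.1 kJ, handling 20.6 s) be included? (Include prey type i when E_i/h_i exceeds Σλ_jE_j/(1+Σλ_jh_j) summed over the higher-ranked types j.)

No

Intake rate on the current diet: R = (0.47×22.9 + 0.33×27.4 + 0.31×10.4) / (1 + 0.47×10.5 + 0.33×27.9 + 0.31×12.1) = 23.03/18.89 = 1.219 kJ/s.
Profitability of isopods: 14.1/20.6 = 0.6845 kJ/s.
Since 0.6845 < R, time spent handling isopods is better spent searching.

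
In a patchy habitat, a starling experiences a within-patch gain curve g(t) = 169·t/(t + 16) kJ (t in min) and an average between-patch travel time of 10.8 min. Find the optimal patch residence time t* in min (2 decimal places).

Maximise g(t)/(T+t): set derivative to zero → g'(t)(T+t) = g(t).
g'(t) = 169·16/(t + 16)². Setting 169·16/(t+16)² = 169t/[(t+16)(10.8+t)] gives 16(10.8+t) = t(t+16), so t² = 16×10.8 = 172.8.
t* = √172.8 = 13.15 min.

13.15 min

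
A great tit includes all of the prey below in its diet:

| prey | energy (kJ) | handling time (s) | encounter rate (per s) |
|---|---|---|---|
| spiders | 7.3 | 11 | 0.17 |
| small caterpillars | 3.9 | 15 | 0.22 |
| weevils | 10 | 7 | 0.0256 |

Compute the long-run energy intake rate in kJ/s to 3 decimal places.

R = (0.17×7.3 + 0.22×3.9 + 0.0256×10) / (1 + 0.17×11 + 0.22×15 + 0.0256×7) = 2.355/6.349 = 0.3709 kJ/s.

0.371 kJ/s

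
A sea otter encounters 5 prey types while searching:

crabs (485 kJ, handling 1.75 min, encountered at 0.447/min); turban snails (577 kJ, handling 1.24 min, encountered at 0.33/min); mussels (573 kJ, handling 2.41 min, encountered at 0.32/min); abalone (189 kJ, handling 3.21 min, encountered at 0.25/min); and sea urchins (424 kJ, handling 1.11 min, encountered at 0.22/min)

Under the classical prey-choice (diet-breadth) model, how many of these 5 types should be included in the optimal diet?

Profitabilities (E/h, kJ/min): turban snails 465, sea urchins 382, crabs 277, mussels 238, abalone 58.9. Add prey in this order while the next type's profitability exceeds the intake rate on those already taken.
Rate on top 1: 135.1. sea urchins: 382 > 135.1 → include.
Rate on top 2: 171.6. crabs: 277 > 171.6 → include.
Rate on top 3: 205.5. mussels: 238 > 205.5 → include.
Rate on top 4: 213.2. abalone: 58.9 < 213.2 → exclude; stop.
Optimal diet: turban snails, sea urchins, crabs, mussels — 4 of 5 types.

4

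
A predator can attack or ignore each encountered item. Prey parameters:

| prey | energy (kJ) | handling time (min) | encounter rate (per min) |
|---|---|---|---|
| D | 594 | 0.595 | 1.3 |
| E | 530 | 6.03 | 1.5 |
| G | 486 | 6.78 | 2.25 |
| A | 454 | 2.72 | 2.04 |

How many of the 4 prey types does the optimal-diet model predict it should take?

Profitabilities (E/h, kJ/min): D 998, A 167, E 87.9, G 71.7. Add prey in this order while the next type's profitability exceeds the intake rate on those already taken.
Rate on top 1: 435.4. A: 167 < 435.4 → exclude; stop.
Optimal diet: D — 1 of 4 types.

1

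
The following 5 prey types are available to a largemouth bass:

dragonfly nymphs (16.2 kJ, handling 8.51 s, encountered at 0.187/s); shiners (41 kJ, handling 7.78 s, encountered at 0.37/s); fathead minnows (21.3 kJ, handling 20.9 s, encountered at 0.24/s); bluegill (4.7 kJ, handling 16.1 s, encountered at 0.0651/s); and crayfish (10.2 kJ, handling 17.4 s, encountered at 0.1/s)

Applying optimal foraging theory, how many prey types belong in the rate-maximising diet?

1

E/h in descending order: shiners 5.27, dragonfly nymphs 1.9, fathead minnows 1.02, crayfish 0.586, bluegill 0.292 kJ/s. The optimal diet is the largest prefix of this list for which every included type satisfies E_i/h_i > R on the types above it.
Rate on top 1: 3.911. dragonfly nymphs: 1.9 < 3.911 → exclude; stop.
Optimal diet: shiners — 1 of 5 types.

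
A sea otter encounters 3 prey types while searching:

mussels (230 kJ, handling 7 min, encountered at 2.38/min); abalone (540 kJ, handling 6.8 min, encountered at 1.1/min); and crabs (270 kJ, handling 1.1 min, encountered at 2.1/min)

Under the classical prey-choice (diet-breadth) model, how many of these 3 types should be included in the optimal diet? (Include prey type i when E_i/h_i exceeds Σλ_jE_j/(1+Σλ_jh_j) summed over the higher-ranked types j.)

1

Profitabilities (E/h, kJ/min): crabs 245, abalone 79.4, mussels 32.9. Add prey in this order while the next type's profitability exceeds the intake rate on those already taken.
Rate on top 1: 171.3. abalone: 79.4 < 171.3 → exclude; stop.
Optimal diet: crabs — 1 of 3 types.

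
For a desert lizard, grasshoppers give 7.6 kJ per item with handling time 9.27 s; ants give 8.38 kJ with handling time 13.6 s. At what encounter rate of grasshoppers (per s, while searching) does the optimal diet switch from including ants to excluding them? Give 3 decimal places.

0.326 per s

At the threshold, the rate on grasshoppers alone equals the profitability of ants: λ·7.6/(1 + λ·9.27) = 8.38/13.6 = 0.6162.
Rearranging, λ(7.6 − 0.6162×9.27) = 0.6162, so λ = 0.6162/1.888 = 0.3264 per s.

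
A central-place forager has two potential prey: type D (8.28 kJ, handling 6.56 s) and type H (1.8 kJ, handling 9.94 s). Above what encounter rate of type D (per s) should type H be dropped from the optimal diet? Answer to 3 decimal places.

0.026 per s

At the threshold, the rate on type D alone equals the profitability of type H: λ·8.28/(1 + λ·6.56) = 1.8/9.94 = 0.1811.
Rearranging, λ(8.28 − 0.1811×6.56) = 0.1811, so λ = 0.1811/7.092 = 0.02553 per s.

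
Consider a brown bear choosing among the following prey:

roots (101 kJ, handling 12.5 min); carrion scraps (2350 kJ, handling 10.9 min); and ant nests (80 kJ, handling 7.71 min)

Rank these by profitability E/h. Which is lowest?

In descending order of E/h:
carrion scraps: 2350/10.9 = 216 kJ/min
ant nests: 80/7.71 = 10.4 kJ/min
roots: 101/12.5 = 8.08 kJ/min

roots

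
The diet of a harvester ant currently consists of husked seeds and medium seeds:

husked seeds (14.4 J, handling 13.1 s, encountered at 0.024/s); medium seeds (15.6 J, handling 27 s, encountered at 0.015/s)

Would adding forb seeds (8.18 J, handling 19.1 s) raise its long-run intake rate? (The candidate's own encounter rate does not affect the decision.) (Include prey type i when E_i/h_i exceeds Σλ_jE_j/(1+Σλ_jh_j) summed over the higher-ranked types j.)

Yes

Current rate: (0.024×14.4 + 0.015×15.6)/(1 + 0.024×13.1 + 0.015×27) = 0.3371 J/s.
forb seeds: E/h = 8.18/19.1 = 0.4283 J/s.
Since 0.4283 > R, including forb seeds increases the long-run rate.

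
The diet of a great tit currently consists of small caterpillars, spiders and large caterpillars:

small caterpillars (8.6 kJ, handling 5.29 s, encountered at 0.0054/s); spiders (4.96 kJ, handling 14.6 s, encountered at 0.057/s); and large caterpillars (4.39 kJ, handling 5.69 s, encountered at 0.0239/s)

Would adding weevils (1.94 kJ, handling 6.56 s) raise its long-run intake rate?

Current rate: (0.0054×8.6 + 0.057×4.96 + 0.0239×4.39)/(1 + 0.0054×5.29 + 0.057×14.6 + 0.0239×5.69) = 0.2174 kJ/s.
weevils: E/h = 1.94/6.56 = 0.2957 kJ/s.
Since 0.2957 > R, including weevils increases the long-run rate.

Yes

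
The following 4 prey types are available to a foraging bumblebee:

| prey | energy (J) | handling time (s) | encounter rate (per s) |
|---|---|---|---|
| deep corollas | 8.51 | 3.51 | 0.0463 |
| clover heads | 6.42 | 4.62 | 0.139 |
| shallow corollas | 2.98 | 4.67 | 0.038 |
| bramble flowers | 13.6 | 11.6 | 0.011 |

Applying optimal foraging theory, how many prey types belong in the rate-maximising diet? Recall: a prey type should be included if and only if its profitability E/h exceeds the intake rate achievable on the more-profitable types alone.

3

Rank by E/h (J/s): deep corollas 2.42, clover heads 1.39, bramble flowers 1.17, shallow corollas 0.638. Include each in turn until the next type's E/h falls below the running intake rate.
Rate on top 1: 0.3389. clover heads: 1.39 > 0.3389 → include.
Rate on top 2: 0.7128. bramble flowers: 1.17 > 0.7128 → include.
Rate on top 3: 0.7432. shallow corollas: 0.638 < 0.7432 → exclude; stop.
Optimal diet: deep corollas, clover heads, bramble flowers — 3 of 4 types.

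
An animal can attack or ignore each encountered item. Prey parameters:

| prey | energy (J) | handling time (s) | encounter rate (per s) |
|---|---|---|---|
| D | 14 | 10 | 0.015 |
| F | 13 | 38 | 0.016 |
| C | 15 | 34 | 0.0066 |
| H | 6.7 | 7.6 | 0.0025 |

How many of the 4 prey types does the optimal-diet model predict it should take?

4

Profitabilities (E/h, J/s): D 1.4, H 0.882, C 0.441, F 0.342. Add prey in this order while the next type's profitability exceeds the intake rate on those already taken.
Rate on top 1: 0.1826. H: 0.882 > 0.1826 → include.
Rate on top 2: 0.194. C: 0.441 > 0.194 → include.
Rate on top 3: 0.2338. F: 0.342 > 0.2338 → include.
Optimal diet: D, H, C, F — 4 of 4 types.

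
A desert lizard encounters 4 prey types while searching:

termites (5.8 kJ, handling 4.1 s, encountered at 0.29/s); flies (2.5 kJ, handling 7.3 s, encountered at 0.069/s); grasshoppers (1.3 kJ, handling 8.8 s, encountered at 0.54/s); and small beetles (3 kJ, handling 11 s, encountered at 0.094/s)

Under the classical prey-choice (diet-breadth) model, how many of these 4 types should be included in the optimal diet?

1

E/h in descending order: termites 1.41, flies 0.342, small beetles 0.273, grasshoppers 0.148 kJ/s. The optimal diet is the largest prefix of this list for which every included type satisfies E_i/h_i > R on the types above it.
Rate on top 1: 0.7684. flies: 0.342 < 0.7684 → exclude; stop.
Optimal diet: termites — 1 of 4 types.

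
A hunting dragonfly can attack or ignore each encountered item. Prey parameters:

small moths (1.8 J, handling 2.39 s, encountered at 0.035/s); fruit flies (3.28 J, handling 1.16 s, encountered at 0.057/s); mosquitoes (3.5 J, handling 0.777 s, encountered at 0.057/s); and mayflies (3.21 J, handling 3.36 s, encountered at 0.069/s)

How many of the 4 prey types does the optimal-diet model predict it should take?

Profitabilities (E/h, J/s): mosquitoes 4.5, fruit flies 2.83, mayflies 0.955, small moths 0.753. Add prey in this order while the next type's profitability exceeds the intake rate on those already taken.
Rate on top 1: 0.191. fruit flies: 2.83 > 0.191 → include.
Rate on top 2: 0.348. mayflies: 0.955 > 0.348 → include.
Rate on top 3: 0.4529. small moths: 0.753 > 0.4529 → include.
Optimal diet: mosquitoes, fruit flies, mayflies, small moths — 4 of 4 types.

4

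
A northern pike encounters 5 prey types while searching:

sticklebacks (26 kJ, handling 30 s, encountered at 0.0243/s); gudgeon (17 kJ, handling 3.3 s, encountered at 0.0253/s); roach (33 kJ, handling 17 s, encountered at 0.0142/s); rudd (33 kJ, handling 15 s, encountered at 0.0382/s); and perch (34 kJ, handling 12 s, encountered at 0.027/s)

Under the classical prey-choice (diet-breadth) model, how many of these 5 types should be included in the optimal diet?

4

E/h in descending order: gudgeon 5.15, perch 2.83, rudd 2.2, roach 1.94, sticklebacks 0.867 kJ/s. The optimal diet is the largest prefix of this list for which every included type satisfies E_i/h_i > R on the types above it.
Rate on top 1: 0.397. perch: 2.83 > 0.397 → include.
Rate on top 2: 0.9578. rudd: 2.2 > 0.9578 → include.
Rate on top 3: 1.317. roach: 1.94 > 1.317 → include.
Rate on top 4: 1.385. sticklebacks: 0.867 < 1.385 → exclude; stop.
Optimal diet: gudgeon, perch, rudd, roach — 4 of 5 types.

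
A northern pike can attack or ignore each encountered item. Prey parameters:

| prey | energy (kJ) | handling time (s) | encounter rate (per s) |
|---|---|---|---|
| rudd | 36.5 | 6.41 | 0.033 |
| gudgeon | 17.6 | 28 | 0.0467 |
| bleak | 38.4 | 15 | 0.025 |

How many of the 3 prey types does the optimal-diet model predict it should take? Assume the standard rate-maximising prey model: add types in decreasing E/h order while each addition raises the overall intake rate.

2

Profitabilities (E/h, kJ/s): rudd 5.69, bleak 2.56, gudgeon 0.629. Add prey in this order while the next type's profitability exceeds the intake rate on those already taken.
Rate on top 1: 0.9942. bleak: 2.56 > 0.9942 → include.
Rate on top 2: 1.364. gudgeon: 0.629 < 1.364 → exclude; stop.
Optimal diet: rudd, bleak — 2 of 3 types.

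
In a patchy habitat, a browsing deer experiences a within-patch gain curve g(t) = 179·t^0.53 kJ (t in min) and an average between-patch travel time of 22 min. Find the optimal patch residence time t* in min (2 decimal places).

24.81 min

By the marginal value theorem, leave when the instantaneous gain rate g'(t) equals the habitat-wide average g(t)/(T + t).
g'(t) = 0.53·179·t^-0.47. Setting 0.53·179·t^-0.47 = 179·t^0.53/(22+t) gives 0.53(22+t) = t, so 0.47·t = 0.53×22.
t* = 0.53×22/0.47 = 24.81 min.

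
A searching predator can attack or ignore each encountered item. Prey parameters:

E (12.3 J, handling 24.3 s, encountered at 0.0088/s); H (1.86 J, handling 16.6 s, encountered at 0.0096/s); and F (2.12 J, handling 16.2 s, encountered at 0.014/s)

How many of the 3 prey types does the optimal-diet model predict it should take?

3

E/h in descending order: E 0.506, F 0.131, H 0.112 J/s. The optimal diet is the largest prefix of this list for which every included type satisfies E_i/h_i > R on the types above it.
Rate on top 1: 0.08917. F: 0.131 > 0.08917 → include.
Rate on top 2: 0.09574. H: 0.112 > 0.09574 → include.
Optimal diet: E, F, H — 3 of 3 types.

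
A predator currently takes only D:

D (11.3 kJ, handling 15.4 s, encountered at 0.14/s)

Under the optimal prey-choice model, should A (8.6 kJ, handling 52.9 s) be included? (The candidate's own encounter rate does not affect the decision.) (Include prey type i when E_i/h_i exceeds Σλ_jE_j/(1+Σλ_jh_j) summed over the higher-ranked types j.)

Current rate: (0.14×11.3)/(1 + 0.14×15.4) = 0.5013 kJ/s.
Profitability of A: 8.6/52.9 = 0.1626 kJ/s.
0.1626 < 0.5013, so adding A would lower the average — exclude it.

No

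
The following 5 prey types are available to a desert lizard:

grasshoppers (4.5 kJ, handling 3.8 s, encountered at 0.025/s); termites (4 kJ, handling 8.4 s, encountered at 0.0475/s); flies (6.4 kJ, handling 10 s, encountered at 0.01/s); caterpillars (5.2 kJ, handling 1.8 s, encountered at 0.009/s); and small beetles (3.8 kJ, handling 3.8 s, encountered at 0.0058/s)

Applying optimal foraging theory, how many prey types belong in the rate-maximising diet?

5

E/h in descending order: caterpillars 2.89, grasshoppers 1.18, small beetles 1, flies 0.64, termites 0.476 kJ/s. The optimal diet is the largest prefix of this list for which every included type satisfies E_i/h_i > R on the types above it.
Rate on top 1: 0.04605. grasshoppers: 1.18 > 0.04605 → include.
Rate on top 2: 0.1434. small beetles: 1 > 0.1434 → include.
Rate on top 3: 0.16. flies: 0.64 > 0.16 → include.
Rate on top 4: 0.1989. termites: 0.476 > 0.1989 → include.
Optimal diet: caterpillars, grasshoppers, small beetles, flies, termites — 5 of 5 types.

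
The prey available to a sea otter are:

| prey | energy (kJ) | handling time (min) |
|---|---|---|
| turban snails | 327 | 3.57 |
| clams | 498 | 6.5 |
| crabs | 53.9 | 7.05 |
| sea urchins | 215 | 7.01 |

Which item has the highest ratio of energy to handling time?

turban snails

Profitability E/h (kJ/min): turban snails = 327/3.57 = 91.6, clams = 498/6.5 = 76.6, crabs = 53.9/7.05 = 7.65, sea urchins = 215/7.01 = 30.7.
Ranked: turban snails > clams > sea urchins > crabs.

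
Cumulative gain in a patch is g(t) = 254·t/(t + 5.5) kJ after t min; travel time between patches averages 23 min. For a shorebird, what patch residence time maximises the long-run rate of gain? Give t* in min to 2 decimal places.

11.25 min

Maximise g(t)/(T+t): set derivative to zero → g'(t)(T+t) = g(t).
g'(t) = 254·5.5/(t + 5.5)². Setting 254·5.5/(t+5.5)² = 254t/[(t+5.5)(23+t)] gives 5.5(23+t) = t(t+5.5), so t² = 5.5×23 = 126.5.
t* = √126.5 = 11.25 min.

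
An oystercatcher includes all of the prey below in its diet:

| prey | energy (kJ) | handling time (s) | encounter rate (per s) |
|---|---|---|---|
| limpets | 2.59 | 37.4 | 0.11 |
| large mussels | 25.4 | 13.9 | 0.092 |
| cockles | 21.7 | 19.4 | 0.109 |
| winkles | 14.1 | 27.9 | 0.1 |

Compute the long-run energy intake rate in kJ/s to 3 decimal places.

Energy encountered per unit search time: 0.11×2.59 + 0.092×25.4 + 0.109×21.7 + 0.1×14.1 = 6.397 kJ/s.
Handling time per unit search time: 0.11×37.4 + 0.092×13.9 + 0.109×19.4 + 0.1×27.9 = 10.3.
Rate = 6.397/(1 + 10.3) = 0.5662 kJ/s.

0.566 kJ/s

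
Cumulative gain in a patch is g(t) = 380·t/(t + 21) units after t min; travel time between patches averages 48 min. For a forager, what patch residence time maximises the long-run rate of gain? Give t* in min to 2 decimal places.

Maximise g(t)/(T+t): set derivative to zero → g'(t)(T+t) = g(t).
g'(t) = 380·21/(t + 21)². Setting 380·21/(t+21)² = 380t/[(t+21)(48+t)] gives 21(48+t) = t(t+21), so t² = 21×48 = 1008.
t* = √1008 = 31.75 min.

31.75 min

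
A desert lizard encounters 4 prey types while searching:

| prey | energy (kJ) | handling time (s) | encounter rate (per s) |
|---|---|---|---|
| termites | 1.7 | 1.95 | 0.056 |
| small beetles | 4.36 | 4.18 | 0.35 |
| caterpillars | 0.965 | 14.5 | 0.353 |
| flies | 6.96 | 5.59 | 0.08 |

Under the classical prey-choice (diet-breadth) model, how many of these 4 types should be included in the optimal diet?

3

Rank by E/h (kJ/s): flies 1.25, small beetles 1.04, termites 0.872, caterpillars 0.0666. Include each in turn until the next type's E/h falls below the running intake rate.
Rate on top 1: 0.3847. small beetles: 1.04 > 0.3847 → include.
Rate on top 2: 0.7157. termites: 0.872 > 0.7157 → include.
Rate on top 3: 0.7213. caterpillars: 0.0666 < 0.7213 → exclude; stop.
Optimal diet: flies, small beetles, termites — 3 of 4 types.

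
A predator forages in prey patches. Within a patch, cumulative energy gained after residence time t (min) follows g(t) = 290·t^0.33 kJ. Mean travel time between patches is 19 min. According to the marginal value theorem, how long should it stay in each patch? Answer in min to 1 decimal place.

9.4 min

Optimal t* satisfies g'(t*) = g(t*)/(T + t*).
g'(t) = 0.33·290·t^-0.67. Setting 0.33·290·t^-0.67 = 290·t^0.33/(19+t) gives 0.33(19+t) = t, so 0.67·t = 0.33×19.
t* = 0.33×19/0.67 = 9.358 min.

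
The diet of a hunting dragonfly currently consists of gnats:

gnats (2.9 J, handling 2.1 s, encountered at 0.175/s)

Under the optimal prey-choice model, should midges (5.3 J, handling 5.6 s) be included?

Intake rate on the current diet: R = (0.175×2.9) / (1 + 0.175×2.1) = 0.5075/1.367 = 0.3711 J/s.
Profitability of midges: 5.3/5.6 = 0.9464 J/s.
0.9464 > 0.3711, so adding midges raises the average — include it.

Yes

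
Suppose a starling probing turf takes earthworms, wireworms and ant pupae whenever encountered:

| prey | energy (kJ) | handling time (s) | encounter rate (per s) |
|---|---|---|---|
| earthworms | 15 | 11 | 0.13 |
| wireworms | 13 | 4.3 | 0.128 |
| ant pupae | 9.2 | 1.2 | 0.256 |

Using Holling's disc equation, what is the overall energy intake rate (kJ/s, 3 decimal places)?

1.816 kJ/s

R = Σλ_iE_i / (1 + Σλ_ih_i)
Numerator: 0.13×15 + 0.128×13 + 0.256×9.2 = 5.969
Denominator: 1 + 0.13×11 + 0.128×4.3 + 0.256×1.2 = 3.288
R = 5.969/3.288 = 1.816 kJ/s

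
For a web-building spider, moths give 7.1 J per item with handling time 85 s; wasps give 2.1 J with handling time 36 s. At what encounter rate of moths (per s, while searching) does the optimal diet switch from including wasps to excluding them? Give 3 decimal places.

At the threshold, the rate on moths alone equals the profitability of wasps: λ·7.1/(1 + λ·85) = 2.1/36 = 0.05833.
Rearranging, λ(7.1 − 0.05833×85) = 0.05833, so λ = 0.05833/2.142 = 0.02724 per s.

0.027 per s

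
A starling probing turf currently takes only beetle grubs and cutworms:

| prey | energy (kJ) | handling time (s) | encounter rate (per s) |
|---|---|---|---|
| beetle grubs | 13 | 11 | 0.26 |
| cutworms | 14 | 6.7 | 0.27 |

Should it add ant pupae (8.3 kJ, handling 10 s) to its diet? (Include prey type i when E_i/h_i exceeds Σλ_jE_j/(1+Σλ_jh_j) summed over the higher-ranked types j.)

No

Intake rate on the current diet: R = (0.26×13 + 0.27×14) / (1 + 0.26×11 + 0.27×6.7) = 7.16/5.669 = 1.263 kJ/s.
ant pupae: E/h = 8.3/10 = 0.83 kJ/s.
0.83 < 1.263, so adding ant pupae would lower the average — exclude it.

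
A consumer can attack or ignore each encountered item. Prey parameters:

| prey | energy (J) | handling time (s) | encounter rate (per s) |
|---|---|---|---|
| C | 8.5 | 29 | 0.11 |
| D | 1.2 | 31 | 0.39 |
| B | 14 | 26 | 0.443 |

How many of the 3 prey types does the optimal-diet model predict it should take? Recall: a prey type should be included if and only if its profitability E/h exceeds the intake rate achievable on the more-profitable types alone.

Profitabilities (E/h, J/s): B 0.538, C 0.293, D 0.0387. Add prey in this order while the next type's profitability exceeds the intake rate on those already taken.
Rate on top 1: 0.4954. C: 0.293 < 0.4954 → exclude; stop.
Optimal diet: B — 1 of 3 types.

1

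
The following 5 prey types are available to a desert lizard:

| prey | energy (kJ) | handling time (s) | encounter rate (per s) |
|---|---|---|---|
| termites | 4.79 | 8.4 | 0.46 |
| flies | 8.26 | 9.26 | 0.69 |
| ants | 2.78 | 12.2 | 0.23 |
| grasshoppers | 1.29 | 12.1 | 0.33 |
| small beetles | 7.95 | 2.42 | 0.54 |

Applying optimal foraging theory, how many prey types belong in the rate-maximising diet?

E/h in descending order: small beetles 3.29, flies 0.892, termites 0.57, ants 0.228, grasshoppers 0.107 kJ/s. The optimal diet is the largest prefix of this list for which every included type satisfies E_i/h_i > R on the types above it.
Rate on top 1: 1.861. flies: 0.892 < 1.861 → exclude; stop.
Optimal diet: small beetles — 1 of 5 types.

1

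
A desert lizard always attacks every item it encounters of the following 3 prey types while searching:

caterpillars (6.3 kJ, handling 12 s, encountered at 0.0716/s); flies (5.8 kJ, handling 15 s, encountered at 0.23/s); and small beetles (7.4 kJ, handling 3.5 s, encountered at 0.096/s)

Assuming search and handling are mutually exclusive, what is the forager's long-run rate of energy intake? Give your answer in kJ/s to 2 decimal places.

R = Σλ_iE_i / (1 + Σλ_ih_i)
Numerator: 0.0716×6.3 + 0.23×5.8 + 0.096×7.4 = 2.495
Denominator: 1 + 0.0716×12 + 0.23×15 + 0.096×3.5 = 5.645
R = 2.495/5.645 = 0.4421 kJ/s

0.44 kJ/s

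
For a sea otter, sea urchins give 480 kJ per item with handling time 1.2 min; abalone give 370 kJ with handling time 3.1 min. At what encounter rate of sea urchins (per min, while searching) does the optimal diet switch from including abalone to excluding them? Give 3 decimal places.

The zero-one rule: include abalone iff E₂/h₂ > λE₁/(1+λh₁). Equality gives the switch point.
λE₁h₂ = E₂ + λE₂h₁ ⇒ λ = E₂/(E₁h₂ − E₂h₁) = 370/(1488 − 444) = 0.3544 per min.

0.354 per min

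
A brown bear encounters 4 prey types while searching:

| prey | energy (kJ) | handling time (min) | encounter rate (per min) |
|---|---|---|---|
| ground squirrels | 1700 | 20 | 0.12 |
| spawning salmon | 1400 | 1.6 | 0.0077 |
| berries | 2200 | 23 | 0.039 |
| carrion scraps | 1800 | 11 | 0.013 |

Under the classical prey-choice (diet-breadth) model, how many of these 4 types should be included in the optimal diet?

4

E/h in descending order: spawning salmon 875, carrion scraps 164, berries 95.7, ground squirrels 85 kJ/min. The optimal diet is the largest prefix of this list for which every included type satisfies E_i/h_i > R on the types above it.
Rate on top 1: 10.65. carrion scraps: 164 > 10.65 → include.
Rate on top 2: 29.58. berries: 95.7 > 29.58 → include.
Rate on top 3: 58.46. ground squirrels: 85 > 58.46 → include.
Optimal diet: spawning salmon, carrion scraps, berries, ground squirrels — 4 of 4 types.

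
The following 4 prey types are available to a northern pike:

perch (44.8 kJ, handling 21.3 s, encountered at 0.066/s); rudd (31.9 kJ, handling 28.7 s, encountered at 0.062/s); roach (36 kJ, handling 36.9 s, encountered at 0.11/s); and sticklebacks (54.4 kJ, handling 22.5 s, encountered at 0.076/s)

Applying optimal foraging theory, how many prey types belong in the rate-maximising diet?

2

Rank by E/h (kJ/s): sticklebacks 2.42, perch 2.1, rudd 1.11, roach 0.976. Include each in turn until the next type's E/h falls below the running intake rate.
Rate on top 1: 1.526. perch: 2.1 > 1.526 → include.
Rate on top 2: 1.723. rudd: 1.11 < 1.723 → exclude; stop.
Optimal diet: sticklebacks, perch — 2 of 4 types.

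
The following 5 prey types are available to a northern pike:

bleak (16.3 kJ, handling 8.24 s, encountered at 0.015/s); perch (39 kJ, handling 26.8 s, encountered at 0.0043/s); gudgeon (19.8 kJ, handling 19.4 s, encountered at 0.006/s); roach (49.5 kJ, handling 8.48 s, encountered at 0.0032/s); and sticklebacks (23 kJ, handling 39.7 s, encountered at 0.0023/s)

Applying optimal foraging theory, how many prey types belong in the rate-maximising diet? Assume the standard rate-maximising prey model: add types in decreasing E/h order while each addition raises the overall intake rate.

5

Rank by E/h (kJ/s): roach 5.84, bleak 1.98, perch 1.46, gudgeon 1.02, sticklebacks 0.579. Include each in turn until the next type's E/h falls below the running intake rate.
Rate on top 1: 0.1542. bleak: 1.98 > 0.1542 → include.
Rate on top 2: 0.3501. perch: 1.46 > 0.3501 → include.
Rate on top 3: 0.4507. gudgeon: 1.02 > 0.4507 → include.
Rate on top 4: 0.4987. sticklebacks: 0.579 > 0.4987 → include.
Optimal diet: roach, bleak, perch, gudgeon, sticklebacks — 5 of 5 types.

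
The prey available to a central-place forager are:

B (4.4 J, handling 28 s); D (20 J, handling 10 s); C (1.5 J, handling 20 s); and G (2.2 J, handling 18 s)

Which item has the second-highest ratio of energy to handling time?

In descending order of E/h:
D: 20/10 = 2 J/s
B: 4.4/28 = 0.157 J/s
G: 2.2/18 = 0.122 J/s
C: 1.5/20 = 0.075 J/s

B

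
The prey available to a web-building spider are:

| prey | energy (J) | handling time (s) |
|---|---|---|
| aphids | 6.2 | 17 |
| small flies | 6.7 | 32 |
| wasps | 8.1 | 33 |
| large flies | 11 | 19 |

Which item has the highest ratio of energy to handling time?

large flies

Profitability E/h (J/s): aphids = 6.2/17 = 0.365, small flies = 6.7/32 = 0.209, wasps = 8.1/33 = 0.245, large flies = 11/19 = 0.579.
Ranked: large flies > aphids > wasps > small flies.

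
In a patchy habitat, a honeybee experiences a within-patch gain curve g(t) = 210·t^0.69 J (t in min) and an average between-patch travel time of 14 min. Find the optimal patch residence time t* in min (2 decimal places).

Maximise g(t)/(T+t): set derivative to zero → g'(t)(T+t) = g(t).
g'(t) = 0.69·210·t^-0.31. Setting 0.69·210·t^-0.31 = 210·t^0.69/(14+t) gives 0.69(14+t) = t, so 0.31·t = 0.69×14.
t* = 0.69×14/0.31 = 31.16 min.

31.16 min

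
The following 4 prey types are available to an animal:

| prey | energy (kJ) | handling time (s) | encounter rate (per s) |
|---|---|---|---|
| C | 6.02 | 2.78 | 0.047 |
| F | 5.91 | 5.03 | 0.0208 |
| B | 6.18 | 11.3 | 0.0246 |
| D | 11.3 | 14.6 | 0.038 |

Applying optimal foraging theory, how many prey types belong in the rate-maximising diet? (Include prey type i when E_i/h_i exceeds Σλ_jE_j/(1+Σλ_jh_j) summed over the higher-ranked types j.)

Rank by E/h (kJ/s): C 2.17, F 1.17, D 0.774, B 0.547. Include each in turn until the next type's E/h falls below the running intake rate.
Rate on top 1: 0.2502. F: 1.17 > 0.2502 → include.
Rate on top 2: 0.3286. D: 0.774 > 0.3286 → include.
Rate on top 3: 0.4666. B: 0.547 > 0.4666 → include.
Optimal diet: C, F, D, B — 4 of 4 types.

4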